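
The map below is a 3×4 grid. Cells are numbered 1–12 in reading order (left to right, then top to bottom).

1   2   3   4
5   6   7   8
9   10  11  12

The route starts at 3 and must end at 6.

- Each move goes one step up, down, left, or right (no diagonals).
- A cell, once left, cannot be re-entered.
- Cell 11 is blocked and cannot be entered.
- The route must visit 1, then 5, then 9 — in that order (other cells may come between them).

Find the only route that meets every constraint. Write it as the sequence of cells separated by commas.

The waypoints must appear in the order 1, 5, 9, with no cell reused.
Route from 3: left 2 to 1, down 2 to 9, right 1 to 10, up 1 to 6 — 6 moves in all.
Check: order respected (1 at step 2, 5 at step 3, 9 at step 4).

3, 2, 1, 5, 9, 10, 6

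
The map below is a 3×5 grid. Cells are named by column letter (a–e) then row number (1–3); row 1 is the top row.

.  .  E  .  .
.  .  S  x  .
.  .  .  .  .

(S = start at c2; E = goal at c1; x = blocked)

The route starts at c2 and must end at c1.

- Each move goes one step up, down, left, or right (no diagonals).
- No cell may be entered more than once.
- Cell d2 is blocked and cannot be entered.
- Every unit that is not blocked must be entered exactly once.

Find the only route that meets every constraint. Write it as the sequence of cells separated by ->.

Need to visit all 14 open cells exactly once, starting at c2 and ending at c1.
Cell a3 has only two open neighbours (a2 and b3), so the path must pass straight through it: one of those is the cell it's entered from and the other is where it exits.
Route from c2: left 1 to b2, up 1 to b1, left 1 to a1, down 2 to a3, right 4 to e3, up 2 to e1, left 2 to c1 — 13 moves in all.
Check: all 14 open cells covered.

c2 -> b2 -> b1 -> a1 -> a2 -> a3 -> b3 -> c3 -> d3 -> e3 -> e2 -> e1 -> d1 -> c1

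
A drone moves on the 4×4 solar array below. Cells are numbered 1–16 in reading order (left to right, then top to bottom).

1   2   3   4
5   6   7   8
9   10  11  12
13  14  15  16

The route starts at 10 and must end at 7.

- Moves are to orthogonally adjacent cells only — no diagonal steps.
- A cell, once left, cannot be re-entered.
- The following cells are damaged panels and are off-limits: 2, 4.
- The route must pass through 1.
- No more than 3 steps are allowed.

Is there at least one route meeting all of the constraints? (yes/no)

no

1 must be visited but has only one open neighbour (5), and it is neither the start nor the goal — the route would have to enter and leave through 5, re-entering it.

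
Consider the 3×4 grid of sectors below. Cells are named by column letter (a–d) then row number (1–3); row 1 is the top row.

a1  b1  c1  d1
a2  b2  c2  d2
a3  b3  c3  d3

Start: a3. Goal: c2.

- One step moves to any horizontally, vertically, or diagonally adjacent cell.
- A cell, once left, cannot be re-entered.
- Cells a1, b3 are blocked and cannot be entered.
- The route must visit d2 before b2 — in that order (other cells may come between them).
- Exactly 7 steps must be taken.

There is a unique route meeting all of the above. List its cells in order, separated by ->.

a3 -> a2 -> b1 -> c1 -> d2 -> c3 -> b2 -> c2

The waypoints must appear in the order d2, b2, with no cell reused.
Route from a3: up to a2, up-right to b1, right to c1, down-right to d2, down-left to c3, up-left to b2, right to c2 — 7 moves in all.
Check: order respected (d2 at step 4, b2 at step 6); 7 moves as required.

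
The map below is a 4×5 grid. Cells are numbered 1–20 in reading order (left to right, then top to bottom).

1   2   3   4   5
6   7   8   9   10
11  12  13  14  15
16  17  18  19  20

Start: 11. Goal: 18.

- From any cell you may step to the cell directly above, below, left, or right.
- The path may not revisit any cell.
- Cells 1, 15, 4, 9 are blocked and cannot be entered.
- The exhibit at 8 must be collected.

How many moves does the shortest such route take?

5

Any route passes through 8 somewhere between 11 and 18. Summing Manhattan distances along the two legs (11 → 8 → 18) gives a lower bound of 3 + 2 = 5 moves.
A route of 5 moves achieves this: 11 → 6 → 7 → 8 → 13 → 18.
Since 5 matches the lower bound, it is optimal.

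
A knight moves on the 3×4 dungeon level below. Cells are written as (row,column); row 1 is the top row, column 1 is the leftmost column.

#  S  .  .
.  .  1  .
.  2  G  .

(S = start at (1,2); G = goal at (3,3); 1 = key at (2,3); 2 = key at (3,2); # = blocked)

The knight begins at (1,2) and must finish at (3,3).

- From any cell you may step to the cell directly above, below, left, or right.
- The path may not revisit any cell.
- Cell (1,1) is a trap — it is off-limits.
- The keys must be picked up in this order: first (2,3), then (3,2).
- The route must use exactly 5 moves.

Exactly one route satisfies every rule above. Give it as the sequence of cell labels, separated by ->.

The waypoints must appear in the order (2,3), (3,2), with no cell reused.
Route from (1,2): right 1 to (1,3), down 1 to (2,3), left 1 to (2,2), down 1 to (3,2), right 1 to (3,3) — 5 moves in all.
Check: order respected (1 at step 2, 2 at step 4); 5 moves as required.

(1,2) -> (1,3) -> (2,3) -> (2,2) -> (3,2) -> (3,3)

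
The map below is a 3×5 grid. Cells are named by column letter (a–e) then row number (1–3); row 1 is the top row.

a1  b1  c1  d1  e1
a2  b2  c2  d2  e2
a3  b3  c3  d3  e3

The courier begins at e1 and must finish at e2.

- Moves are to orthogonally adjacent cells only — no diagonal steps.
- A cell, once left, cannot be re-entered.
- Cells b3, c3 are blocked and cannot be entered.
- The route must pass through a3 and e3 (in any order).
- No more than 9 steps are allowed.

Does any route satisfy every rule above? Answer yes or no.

no

a3 must be visited but has only one open neighbour (a2), and it is neither the start nor the goal — the route would have to enter and leave through a2, re-entering it.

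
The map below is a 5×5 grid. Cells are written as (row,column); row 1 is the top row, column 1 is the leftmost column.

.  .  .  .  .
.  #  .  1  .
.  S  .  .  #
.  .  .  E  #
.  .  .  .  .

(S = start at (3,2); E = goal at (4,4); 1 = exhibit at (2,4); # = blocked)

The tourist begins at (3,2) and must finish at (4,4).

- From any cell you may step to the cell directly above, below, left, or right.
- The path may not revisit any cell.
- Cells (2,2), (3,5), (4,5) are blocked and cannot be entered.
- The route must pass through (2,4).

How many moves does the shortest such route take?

Any route passes through (2,4) somewhere between (3,2) and (4,4). Summing Manhattan distances along the two legs ((3,2) → (2,4) → (4,4)) gives a lower bound of 3 + 2 = 5 moves.
A route of 5 moves achieves this: (3,2) → (3,3) → (2,3) → (2,4) → (3,4) → (4,4).
Since 5 matches the lower bound, it is optimal.

5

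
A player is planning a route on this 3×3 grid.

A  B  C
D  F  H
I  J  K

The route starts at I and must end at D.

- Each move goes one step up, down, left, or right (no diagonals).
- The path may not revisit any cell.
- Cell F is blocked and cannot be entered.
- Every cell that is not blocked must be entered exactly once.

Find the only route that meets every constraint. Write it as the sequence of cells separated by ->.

I -> J -> K -> H -> C -> B -> A -> D

Need to visit all 8 open cells exactly once, starting at I and ending at D.
Route from I: 2× right (reaching K), 2× up (reaching C), 2× left (reaching A), down to D — 7 moves in all.
Check: all 8 open cells covered.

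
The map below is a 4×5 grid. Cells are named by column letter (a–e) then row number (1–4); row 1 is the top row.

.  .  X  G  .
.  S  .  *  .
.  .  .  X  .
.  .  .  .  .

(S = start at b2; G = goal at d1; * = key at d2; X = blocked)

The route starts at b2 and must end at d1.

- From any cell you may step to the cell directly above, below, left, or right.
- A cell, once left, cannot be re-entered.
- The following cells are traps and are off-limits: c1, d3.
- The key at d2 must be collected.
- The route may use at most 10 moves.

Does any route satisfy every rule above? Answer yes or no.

One route that works: b2 → c2 → d2 → d1.

yes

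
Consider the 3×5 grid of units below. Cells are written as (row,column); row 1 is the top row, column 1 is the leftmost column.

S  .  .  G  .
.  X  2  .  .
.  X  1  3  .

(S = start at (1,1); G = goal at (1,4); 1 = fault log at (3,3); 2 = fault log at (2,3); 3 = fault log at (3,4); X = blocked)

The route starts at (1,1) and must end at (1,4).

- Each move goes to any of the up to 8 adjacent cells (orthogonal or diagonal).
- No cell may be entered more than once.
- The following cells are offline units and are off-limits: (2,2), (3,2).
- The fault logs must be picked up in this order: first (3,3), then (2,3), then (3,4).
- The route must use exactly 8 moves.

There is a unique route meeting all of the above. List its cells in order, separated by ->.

The waypoints must appear in the order (3,3), (2,3), (3,4), with no cell reused.
Route from (1,1): right 2 to (1,3), down-right 1 to (2,4), down-left 1 to (3,3), up 1 to (2,3), down-right 1 to (3,4), up-right 1 to (2,5), up-left 1 to (1,4) — 8 moves in all.
Check: order respected (1 at step 4, 2 at step 5, 3 at step 6); 8 moves as required.

(1,1) -> (1,2) -> (1,3) -> (2,4) -> (3,3) -> (2,3) -> (3,4) -> (2,5) -> (1,4)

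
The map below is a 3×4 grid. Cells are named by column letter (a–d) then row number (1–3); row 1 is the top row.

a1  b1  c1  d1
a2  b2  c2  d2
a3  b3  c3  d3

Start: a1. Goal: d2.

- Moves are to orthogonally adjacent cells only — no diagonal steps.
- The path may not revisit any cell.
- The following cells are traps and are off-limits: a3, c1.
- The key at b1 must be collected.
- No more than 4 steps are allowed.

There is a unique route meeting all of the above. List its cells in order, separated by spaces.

a1 b1 b2 c2 d2

Any route must reach b1 and still end at d2 within 4 moves, so the order of the required stops is forced.
Route from a1: right to b1, down to b2, 2× right (reaching d2) — 4 moves in all.
Check: all required cells visited; 4 ≤ 4 moves.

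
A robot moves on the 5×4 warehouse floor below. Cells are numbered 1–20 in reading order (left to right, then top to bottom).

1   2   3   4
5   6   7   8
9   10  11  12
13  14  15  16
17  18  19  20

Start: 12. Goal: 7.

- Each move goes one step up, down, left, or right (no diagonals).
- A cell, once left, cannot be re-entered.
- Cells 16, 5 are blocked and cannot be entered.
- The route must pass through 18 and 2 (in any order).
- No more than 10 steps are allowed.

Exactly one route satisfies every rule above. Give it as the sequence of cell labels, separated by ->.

The 10-move cap with required stops at 18, 2 leaves no slack for detours.
Route from 12: left 1 to 11, down 2 to 19, left 1 to 18, up 4 to 2, right 1 to 3, down 1 to 7 — 10 moves in all.
Check: all required cells visited; 10 ≤ 10 moves.

12 -> 11 -> 15 -> 19 -> 18 -> 14 -> 10 -> 6 -> 2 -> 3 -> 7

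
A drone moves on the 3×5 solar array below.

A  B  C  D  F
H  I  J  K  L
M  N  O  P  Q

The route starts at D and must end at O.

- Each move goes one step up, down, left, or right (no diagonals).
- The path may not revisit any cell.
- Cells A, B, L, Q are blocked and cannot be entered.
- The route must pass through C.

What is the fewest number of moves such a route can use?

Any route passes through C somewhere between D and O. Summing Manhattan distances along the two legs (D → C → O) gives a lower bound of 1 + 2 = 3 moves.
A route of 3 moves achieves this: D → C → J → O.
Since 3 matches the lower bound, it is optimal.

3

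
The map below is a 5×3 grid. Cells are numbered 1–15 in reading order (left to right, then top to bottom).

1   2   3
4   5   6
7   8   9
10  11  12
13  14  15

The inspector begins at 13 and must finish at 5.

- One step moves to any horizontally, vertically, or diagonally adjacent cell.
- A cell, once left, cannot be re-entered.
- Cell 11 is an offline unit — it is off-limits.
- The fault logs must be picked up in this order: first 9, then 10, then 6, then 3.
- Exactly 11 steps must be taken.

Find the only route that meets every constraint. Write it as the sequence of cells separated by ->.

13 -> 14 -> 12 -> 9 -> 8 -> 10 -> 7 -> 4 -> 2 -> 6 -> 3 -> 5

The waypoints must appear in the order 9, 10, 6, 3, with no cell reused.
Route from 13: right to 14, up-right to 12, up to 9, left to 8, down-left to 10, 2× up (reaching 4), up-right to 2, down-right to 6, up to 3, down-left to 5 — 11 moves in all.
Check: order respected (9 at step 3, 10 at step 5, 6 at step 9, 3 at step 10); 11 moves as required.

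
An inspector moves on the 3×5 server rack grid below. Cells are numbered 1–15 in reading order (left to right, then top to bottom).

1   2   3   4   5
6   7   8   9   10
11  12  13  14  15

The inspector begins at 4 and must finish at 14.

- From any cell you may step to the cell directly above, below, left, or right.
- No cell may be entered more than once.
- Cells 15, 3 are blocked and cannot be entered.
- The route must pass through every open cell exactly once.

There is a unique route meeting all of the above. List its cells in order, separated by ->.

4 -> 5 -> 10 -> 9 -> 8 -> 7 -> 2 -> 1 -> 6 -> 11 -> 12 -> 13 -> 14

Need to visit all 13 open cells exactly once, starting at 4 and ending at 14.
Route from 4: right 1 to 5, down 1 to 10, left 3 to 7, up 1 to 2, left 1 to 1, down 2 to 11, right 3 to 14 — 12 moves in all.
Check: all 13 open cells covered.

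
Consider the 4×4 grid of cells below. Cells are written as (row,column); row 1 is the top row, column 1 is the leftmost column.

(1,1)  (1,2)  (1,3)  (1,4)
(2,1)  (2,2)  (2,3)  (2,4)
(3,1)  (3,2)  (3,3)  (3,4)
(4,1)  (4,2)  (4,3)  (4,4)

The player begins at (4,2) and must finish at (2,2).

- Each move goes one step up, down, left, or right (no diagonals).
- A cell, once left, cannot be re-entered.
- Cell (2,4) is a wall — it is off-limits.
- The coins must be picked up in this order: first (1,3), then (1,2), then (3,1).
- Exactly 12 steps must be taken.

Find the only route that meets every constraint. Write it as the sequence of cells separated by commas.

(4,2), (4,3), (4,4), (3,4), (3,3), (2,3), (1,3), (1,2), (1,1), (2,1), (3,1), (3,2), (2,2)

The waypoints must appear in the order (1,3), (1,2), (3,1), with no cell reused.
Route from (4,2): 2× right (reaching (4,4)), up to (3,4), left to (3,3), 2× up (reaching (1,3)), 2× left (reaching (1,1)), 2× down (reaching (3,1)), right to (3,2), up to (2,2) — 12 moves in all.
Check: order respected ((1,3) at step 6, (1,2) at step 7, (3,1) at step 10); 12 moves as required.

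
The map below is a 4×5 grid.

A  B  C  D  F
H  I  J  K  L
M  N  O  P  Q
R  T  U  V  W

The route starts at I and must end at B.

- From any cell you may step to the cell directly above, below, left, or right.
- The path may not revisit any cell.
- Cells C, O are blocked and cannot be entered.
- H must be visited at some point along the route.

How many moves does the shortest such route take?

3

Any route passes through H somewhere between I and B. Summing Manhattan distances along the two legs (I → H → B) gives a lower bound of 1 + 2 = 3 moves.
A route of 3 moves achieves this: I → H → A → B.
Since 3 matches the lower bound, it is optimal.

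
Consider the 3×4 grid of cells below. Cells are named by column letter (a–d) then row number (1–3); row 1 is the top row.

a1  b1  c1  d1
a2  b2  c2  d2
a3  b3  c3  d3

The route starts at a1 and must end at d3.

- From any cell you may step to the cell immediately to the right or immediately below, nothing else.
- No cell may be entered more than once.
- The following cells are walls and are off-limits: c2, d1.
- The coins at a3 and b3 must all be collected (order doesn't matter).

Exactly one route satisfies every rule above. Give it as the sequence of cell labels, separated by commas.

a1, a2, a3, b3, c3, d3

Moves only go right or down, so the column and row indices never decrease.
Route from a1: 2× down (reaching a3), 3× right (reaching d3) — 5 moves in all.
Check: all required cells visited.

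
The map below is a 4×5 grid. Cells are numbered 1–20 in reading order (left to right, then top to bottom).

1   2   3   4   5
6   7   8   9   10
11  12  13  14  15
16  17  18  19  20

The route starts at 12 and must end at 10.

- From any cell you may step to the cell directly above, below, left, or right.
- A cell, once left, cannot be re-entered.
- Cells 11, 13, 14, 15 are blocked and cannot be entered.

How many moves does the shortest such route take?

The Manhattan distance from 12 to 10 is |3−2| + |2−5| = 4, so at least 4 moves are needed.
A route of 4 moves achieves this: 12 → 7 → 8 → 9 → 10.
Since 4 matches the lower bound, it is optimal.

4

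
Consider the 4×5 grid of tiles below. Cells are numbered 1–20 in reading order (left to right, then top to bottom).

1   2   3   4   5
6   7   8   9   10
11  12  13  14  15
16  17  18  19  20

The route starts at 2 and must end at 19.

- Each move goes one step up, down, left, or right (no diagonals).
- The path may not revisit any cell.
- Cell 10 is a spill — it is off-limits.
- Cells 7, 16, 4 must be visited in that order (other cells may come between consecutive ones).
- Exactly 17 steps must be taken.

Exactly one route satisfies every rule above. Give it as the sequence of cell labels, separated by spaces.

The waypoints must appear in the order 7, 16, 4, with no cell reused.
Route from 2: left to 1, down to 6, right to 7, down to 12, left to 11, down to 16, 2× right (reaching 18), 3× up (reaching 3), right to 4, 2× down (reaching 14), right to 15, down to 20, left to 19 — 17 moves in all.
Check: order respected (7 at step 3, 16 at step 6, 4 at step 12); 17 moves as required.

2 1 6 7 12 11 16 17 18 13 8 3 4 9 14 15 20 19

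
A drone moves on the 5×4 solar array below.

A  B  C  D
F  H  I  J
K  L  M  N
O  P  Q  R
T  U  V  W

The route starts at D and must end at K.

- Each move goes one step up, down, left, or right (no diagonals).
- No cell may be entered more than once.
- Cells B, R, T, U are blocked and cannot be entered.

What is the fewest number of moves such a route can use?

The Manhattan distance from D to K is |1−3| + |4−1| = 5, so at least 5 moves are needed.
A route of 5 moves achieves this: D → J → N → M → L → K.
Since 5 matches the lower bound, it is optimal.

5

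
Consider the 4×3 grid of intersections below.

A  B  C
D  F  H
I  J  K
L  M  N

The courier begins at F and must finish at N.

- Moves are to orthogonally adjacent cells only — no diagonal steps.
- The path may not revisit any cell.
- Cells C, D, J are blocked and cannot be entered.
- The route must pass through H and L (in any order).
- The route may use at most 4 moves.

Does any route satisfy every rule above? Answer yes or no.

no

Every way from F to L runs through N — but N is where the route must end, so it would be entered once on the way to L and again at the finish.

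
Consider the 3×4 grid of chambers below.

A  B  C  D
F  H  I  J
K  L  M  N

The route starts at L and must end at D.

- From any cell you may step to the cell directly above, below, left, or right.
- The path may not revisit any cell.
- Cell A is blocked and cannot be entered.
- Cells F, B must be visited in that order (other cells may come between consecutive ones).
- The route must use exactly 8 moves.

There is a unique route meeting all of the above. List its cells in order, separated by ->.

L -> K -> F -> H -> B -> C -> I -> J -> D

The waypoints must appear in the order F, B, with no cell reused.
Route from L: left 1 to K, up 1 to F, right 1 to H, up 1 to B, right 1 to C, down 1 to I, right 1 to J, up 1 to D — 8 moves in all.
Check: order respected (F at step 2, B at step 4); 8 moves as required.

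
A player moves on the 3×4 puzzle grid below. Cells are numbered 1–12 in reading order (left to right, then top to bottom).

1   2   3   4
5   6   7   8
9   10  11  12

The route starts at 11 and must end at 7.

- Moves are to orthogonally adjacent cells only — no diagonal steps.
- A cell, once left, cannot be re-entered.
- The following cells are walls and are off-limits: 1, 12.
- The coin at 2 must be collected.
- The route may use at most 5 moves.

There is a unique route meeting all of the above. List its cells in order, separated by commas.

The 5-move cap with required stops at 2 leaves no slack for detours.
Route from 11: left to 10, 2× up (reaching 2), right to 3, down to 7 — 5 moves in all.
Check: all required cells visited; 5 ≤ 5 moves.

11, 10, 6, 2, 3, 7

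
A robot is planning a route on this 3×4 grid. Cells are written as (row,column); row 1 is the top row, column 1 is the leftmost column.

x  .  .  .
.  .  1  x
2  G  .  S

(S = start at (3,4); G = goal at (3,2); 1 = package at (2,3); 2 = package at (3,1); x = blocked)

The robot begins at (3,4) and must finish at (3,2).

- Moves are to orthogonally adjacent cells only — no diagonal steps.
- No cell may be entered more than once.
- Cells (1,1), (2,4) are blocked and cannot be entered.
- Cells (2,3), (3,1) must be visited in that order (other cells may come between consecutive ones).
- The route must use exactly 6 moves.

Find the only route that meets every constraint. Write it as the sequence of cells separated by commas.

The waypoints must appear in the order (2,3), (3,1), with no cell reused.
Route from (3,4): left to (3,3), up to (2,3), 2× left (reaching (2,1)), down to (3,1), right to (3,2) — 6 moves in all.
Check: order respected (1 at step 2, 2 at step 5); 6 moves as required.

(3,4), (3,3), (2,3), (2,2), (2,1), (3,1), (3,2)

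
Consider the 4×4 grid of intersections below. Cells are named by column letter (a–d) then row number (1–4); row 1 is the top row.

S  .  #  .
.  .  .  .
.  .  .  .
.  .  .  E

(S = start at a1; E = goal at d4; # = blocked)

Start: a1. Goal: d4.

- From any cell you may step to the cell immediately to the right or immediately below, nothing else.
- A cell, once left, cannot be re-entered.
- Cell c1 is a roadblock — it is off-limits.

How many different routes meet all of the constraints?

A right/down-only route from a1 to d4 makes exactly 3 down-moves and 3 right-moves in some order.
With no other constraints that would be C(6,3) = 20 routes.
Subtract routes through each blocked cell (inclusion–exclusion for overlaps): − through c1: 4 → 16.
That gives 16 routes.

16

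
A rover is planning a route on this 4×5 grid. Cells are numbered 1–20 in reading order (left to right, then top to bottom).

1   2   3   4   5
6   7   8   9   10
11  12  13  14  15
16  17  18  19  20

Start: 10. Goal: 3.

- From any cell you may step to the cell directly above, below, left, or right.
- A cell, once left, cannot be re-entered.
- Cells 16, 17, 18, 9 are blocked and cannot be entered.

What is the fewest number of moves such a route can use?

The Manhattan distance from 10 to 3 is |2−1| + |5−3| = 3, so at least 3 moves are needed.
A route of 3 moves achieves this: 10 → 5 → 4 → 3.
Since 3 matches the lower bound, it is optimal.

3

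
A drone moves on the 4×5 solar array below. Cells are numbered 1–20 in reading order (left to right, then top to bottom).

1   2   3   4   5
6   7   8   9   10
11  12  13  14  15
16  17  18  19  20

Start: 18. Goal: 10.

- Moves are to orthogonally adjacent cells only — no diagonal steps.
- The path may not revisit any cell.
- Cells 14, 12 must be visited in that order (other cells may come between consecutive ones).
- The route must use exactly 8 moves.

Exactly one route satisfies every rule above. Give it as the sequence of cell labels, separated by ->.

The waypoints must appear in the order 14, 12, with no cell reused.
Route from 18: right 1 to 19, up 1 to 14, left 2 to 12, up 1 to 7, right 3 to 10 — 8 moves in all.
Check: order respected (14 at step 2, 12 at step 4); 8 moves as required.

18 -> 19 -> 14 -> 13 -> 12 -> 7 -> 8 -> 9 -> 10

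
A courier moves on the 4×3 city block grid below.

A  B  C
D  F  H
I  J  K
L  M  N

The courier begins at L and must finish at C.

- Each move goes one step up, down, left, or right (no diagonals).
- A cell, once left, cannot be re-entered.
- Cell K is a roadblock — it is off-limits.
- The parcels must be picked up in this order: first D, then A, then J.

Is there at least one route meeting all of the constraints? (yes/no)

no

Ignoring the required order, 4 revisit-free routes from L to C pass through all of D, A, and J; the waypoint orders that occur are J → D → A (4) — never D → A → J.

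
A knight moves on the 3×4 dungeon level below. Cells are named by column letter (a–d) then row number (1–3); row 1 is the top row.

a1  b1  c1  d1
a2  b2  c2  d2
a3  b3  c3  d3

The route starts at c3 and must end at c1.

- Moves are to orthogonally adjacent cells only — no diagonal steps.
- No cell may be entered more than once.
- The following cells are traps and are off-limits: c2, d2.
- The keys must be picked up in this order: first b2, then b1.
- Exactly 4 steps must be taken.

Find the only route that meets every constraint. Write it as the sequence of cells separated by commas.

The waypoints must appear in the order b2, b1, with no cell reused.
Route from c3: left to b3, 2× up (reaching b1), right to c1 — 4 moves in all.
Check: order respected (b2 at step 2, b1 at step 3); 4 moves as required.

c3, b3, b2, b1, c1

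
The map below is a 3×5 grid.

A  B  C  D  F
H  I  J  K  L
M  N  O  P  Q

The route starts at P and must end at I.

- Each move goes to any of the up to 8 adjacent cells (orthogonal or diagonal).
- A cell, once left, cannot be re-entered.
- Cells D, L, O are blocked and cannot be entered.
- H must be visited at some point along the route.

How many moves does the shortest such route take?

Any route passes through H somewhere between P and I. Summing Chebyshev distances along the two legs (P → H → I) gives a lower bound of 3 + 1 = 4 moves.
A route of 4 moves achieves this: P → J → B → H → I.
Since 4 matches the lower bound, it is optimal.

4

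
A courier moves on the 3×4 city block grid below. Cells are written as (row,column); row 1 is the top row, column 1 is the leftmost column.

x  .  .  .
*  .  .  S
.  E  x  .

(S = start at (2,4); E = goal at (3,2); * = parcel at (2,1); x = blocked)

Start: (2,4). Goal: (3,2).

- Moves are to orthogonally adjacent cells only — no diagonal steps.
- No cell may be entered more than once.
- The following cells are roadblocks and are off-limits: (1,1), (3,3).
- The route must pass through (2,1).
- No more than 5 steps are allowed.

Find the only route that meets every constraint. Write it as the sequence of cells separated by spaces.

(2,4) (2,3) (2,2) (2,1) (3,1) (3,2)

The budget equals the shortest possible length, so every move has to be on a shortest route through the required cells.
Route from (2,4): 3× left (reaching (2,1)), down to (3,1), right to (3,2) — 5 moves in all.
Check: all required cells visited; 5 ≤ 5 moves.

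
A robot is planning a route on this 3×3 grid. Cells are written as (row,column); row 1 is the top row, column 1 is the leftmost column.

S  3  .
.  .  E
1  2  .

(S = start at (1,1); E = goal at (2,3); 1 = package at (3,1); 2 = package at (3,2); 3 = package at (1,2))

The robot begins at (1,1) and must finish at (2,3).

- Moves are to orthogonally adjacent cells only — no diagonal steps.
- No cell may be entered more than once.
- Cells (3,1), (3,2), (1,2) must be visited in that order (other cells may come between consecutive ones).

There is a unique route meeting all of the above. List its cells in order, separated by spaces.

(1,1) (2,1) (3,1) (3,2) (2,2) (1,2) (1,3) (2,3)

The waypoints must appear in the order (3,1), (3,2), (1,2), with no cell reused.
Route from (1,1): down 2 to (3,1), right 1 to (3,2), up 2 to (1,2), right 1 to (1,3), down 1 to (2,3) — 7 moves in all.
Check: order respected (1 at step 2, 2 at step 3, 3 at step 5).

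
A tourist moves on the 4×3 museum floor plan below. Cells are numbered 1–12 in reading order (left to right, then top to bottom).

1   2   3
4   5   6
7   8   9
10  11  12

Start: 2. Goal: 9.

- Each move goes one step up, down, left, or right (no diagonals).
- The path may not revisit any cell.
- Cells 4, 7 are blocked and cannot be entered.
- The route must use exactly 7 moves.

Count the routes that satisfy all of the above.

1

Need simple routes of exactly 7 moves from 2 to 9 (Manhattan distance 3, so 2 moves are spent on a detour and 2 undoing it).
Enumerating: 2 3 6 5 8 11 12 9.
That gives 1 route.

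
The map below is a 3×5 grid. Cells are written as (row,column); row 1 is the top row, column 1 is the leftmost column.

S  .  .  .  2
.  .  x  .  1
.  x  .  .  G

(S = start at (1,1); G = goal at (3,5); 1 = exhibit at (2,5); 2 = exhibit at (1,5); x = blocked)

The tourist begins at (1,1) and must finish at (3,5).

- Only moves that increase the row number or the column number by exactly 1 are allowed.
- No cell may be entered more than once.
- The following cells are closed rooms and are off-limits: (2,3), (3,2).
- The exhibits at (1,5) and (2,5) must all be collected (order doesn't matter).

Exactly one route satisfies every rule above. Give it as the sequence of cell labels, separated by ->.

(1,1) -> (1,2) -> (1,3) -> (1,4) -> (1,5) -> (2,5) -> (3,5)

Moves only go right or down, so the column and row indices never decrease.
Route from (1,1): 4× right (reaching (1,5)), 2× down (reaching (3,5)) — 6 moves in all.
Check: all required cells visited.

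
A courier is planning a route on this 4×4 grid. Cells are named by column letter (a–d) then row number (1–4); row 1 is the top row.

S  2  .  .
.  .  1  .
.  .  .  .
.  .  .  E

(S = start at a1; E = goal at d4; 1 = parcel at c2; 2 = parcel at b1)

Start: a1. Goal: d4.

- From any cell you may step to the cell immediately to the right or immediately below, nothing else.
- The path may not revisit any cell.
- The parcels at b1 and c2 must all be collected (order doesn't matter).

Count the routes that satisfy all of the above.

A right/down-only route from a1 to d4 makes exactly 3 down-moves and 3 right-moves in some order.
With no other constraints that would be C(6,3) = 20 routes.
A monotone route can only reach the required cells in the order b1, c2, so split there and multiply the segment counts: a1→b1: 1; b1→c2: 2; c2→d4: 3; product = 6.
That gives 6 routes.

6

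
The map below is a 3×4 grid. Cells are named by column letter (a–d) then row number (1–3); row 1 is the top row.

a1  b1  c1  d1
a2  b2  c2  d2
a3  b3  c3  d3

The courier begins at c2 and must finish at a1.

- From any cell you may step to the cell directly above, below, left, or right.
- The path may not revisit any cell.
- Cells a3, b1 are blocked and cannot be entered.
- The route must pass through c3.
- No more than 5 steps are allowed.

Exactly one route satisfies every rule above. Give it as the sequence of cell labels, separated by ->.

Any route must reach c3 and still end at a1 within 5 moves, so the order of the required stops is forced.
Route from c2: down 1 to c3, left 1 to b3, up 1 to b2, left 1 to a2, up 1 to a1 — 5 moves in all.
Check: all required cells visited; 5 ≤ 5 moves.

c2 -> c3 -> b3 -> b2 -> a2 -> a1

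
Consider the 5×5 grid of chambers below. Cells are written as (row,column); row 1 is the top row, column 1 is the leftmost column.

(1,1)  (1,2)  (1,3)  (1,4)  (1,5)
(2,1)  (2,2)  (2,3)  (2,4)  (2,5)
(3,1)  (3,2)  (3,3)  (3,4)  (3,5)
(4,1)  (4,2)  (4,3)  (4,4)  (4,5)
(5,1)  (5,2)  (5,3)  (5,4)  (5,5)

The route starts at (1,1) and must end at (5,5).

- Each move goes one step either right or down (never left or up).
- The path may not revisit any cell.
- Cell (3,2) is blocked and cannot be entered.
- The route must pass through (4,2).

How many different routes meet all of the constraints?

4

A right/down-only route from (1,1) to (5,5) makes exactly 4 down-moves and 4 right-moves in some order.
With no other constraints that would be C(8,4) = 70 routes.
Split at (4,2) and multiply the segment counts (each segment already excludes blocked cells): (1,1)→(4,2): 1; (4,2)→(5,5): 4; product = 4.
That gives 4 routes.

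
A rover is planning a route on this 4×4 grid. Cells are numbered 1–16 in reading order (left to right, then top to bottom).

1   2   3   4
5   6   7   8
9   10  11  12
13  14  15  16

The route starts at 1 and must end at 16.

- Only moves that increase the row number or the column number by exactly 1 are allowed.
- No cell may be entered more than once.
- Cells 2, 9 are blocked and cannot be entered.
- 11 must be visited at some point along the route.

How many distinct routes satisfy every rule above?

A right/down-only route from 1 to 16 makes exactly 3 down-moves and 3 right-moves in some order.
With no other constraints that would be C(6,3) = 20 routes.
Split at 11 and multiply the segment counts (each segment already excludes blocked cells): 1→11: 2; 11→16: 2; product = 4.
That gives 4 routes.

4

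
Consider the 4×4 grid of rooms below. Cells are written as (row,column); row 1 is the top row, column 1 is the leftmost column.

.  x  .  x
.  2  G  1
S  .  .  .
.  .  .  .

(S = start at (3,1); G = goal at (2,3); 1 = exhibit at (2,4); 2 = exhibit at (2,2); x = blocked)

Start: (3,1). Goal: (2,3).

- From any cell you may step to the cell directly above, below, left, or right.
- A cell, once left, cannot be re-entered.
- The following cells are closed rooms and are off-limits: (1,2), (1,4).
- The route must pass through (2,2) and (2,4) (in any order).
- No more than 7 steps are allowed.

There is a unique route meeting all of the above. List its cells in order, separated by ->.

(3,1) -> (2,1) -> (2,2) -> (3,2) -> (3,3) -> (3,4) -> (2,4) -> (2,3)

Any route must reach (2,2) and (2,4) and still end at (2,3) within 7 moves, so the order of the required stops is forced.
Route from (3,1): up to (2,1), right to (2,2), down to (3,2), 2× right (reaching (3,4)), up to (2,4), left to (2,3) — 7 moves in all.
Check: all required cells visited; 7 ≤ 7 moves.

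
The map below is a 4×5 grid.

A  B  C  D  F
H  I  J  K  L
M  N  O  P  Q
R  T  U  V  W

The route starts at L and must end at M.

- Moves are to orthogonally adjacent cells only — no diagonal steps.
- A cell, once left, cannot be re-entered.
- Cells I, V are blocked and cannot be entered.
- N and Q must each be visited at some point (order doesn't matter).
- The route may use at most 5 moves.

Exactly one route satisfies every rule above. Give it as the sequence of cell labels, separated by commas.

L, Q, P, O, N, M

The 5-move cap with required stops at N, Q leaves no slack for detours.
Route from L: down to Q, 4× left (reaching M) — 5 moves in all.
Check: all required cells visited; 5 ≤ 5 moves.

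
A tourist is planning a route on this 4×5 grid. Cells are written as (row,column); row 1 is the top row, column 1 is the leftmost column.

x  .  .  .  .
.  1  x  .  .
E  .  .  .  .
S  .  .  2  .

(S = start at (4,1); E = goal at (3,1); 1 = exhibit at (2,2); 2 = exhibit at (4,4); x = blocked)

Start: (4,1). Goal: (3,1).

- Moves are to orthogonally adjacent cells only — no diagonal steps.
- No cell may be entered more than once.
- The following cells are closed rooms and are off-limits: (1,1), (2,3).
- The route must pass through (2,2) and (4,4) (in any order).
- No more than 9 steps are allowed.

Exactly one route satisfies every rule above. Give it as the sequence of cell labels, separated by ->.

The 9-move cap with required stops at (2,2), (4,4) leaves no slack for detours.
Route from (4,1): right 3 to (4,4), up 1 to (3,4), left 2 to (3,2), up 1 to (2,2), left 1 to (2,1), down 1 to (3,1) — 9 moves in all.
Check: all required cells visited; 9 ≤ 9 moves.

(4,1) -> (4,2) -> (4,3) -> (4,4) -> (3,4) -> (3,3) -> (3,2) -> (2,2) -> (2,1) -> (3,1)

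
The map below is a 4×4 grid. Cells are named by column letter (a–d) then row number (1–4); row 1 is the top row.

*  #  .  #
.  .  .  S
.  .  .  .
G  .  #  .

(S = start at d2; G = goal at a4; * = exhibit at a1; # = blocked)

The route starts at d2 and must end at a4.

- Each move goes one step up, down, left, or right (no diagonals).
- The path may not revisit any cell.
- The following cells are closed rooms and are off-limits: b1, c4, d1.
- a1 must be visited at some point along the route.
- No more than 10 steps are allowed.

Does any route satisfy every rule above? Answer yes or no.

no

a1 must be visited but has only one open neighbour (a2), and it is neither the start nor the goal — the route would have to enter and leave through a2, re-entering it.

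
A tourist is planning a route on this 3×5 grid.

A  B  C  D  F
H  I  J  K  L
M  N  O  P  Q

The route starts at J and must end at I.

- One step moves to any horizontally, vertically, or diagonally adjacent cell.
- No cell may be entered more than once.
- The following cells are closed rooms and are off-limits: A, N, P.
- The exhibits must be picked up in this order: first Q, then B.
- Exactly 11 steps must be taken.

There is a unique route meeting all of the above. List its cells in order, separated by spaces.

J O K Q L F D C B H M I

The waypoints must appear in the order Q, B, with no cell reused.
Route from J: down to O, up-right to K, down-right to Q, 2× up (reaching F), 3× left (reaching B), down-left to H, down to M, up-right to I — 11 moves in all.
Check: order respected (Q at step 3, B at step 8); 11 moves as required.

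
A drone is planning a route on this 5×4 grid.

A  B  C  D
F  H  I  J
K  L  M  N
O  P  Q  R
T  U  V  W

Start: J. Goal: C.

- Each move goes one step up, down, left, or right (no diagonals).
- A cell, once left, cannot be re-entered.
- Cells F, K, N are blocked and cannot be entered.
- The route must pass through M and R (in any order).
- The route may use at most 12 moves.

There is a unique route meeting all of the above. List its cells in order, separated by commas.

Any route must reach M and R and still end at C within 12 moves, so the order of the required stops is forced.
Route from J: left 1 to I, down 2 to Q, right 1 to R, down 1 to W, left 2 to U, up 4 to B, right 1 to C — 12 moves in all.
Check: all required cells visited; 12 ≤ 12 moves.

J, I, M, Q, R, W, V, U, P, L, H, B, C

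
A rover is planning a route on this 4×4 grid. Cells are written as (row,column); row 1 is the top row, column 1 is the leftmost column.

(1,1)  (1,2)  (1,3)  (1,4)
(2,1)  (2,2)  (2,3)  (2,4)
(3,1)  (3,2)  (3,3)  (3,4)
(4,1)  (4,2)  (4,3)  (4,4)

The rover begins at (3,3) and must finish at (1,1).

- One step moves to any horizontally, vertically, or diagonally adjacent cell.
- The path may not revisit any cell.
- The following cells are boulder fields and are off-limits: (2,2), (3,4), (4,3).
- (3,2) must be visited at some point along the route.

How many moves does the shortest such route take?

3

Any route passes through (3,2) somewhere between (3,3) and (1,1). Summing Chebyshev distances along the two legs ((3,3) → (3,2) → (1,1)) gives a lower bound of 1 + 2 = 3 moves.
A route of 3 moves achieves this: (3,3) → (3,2) → (2,1) → (1,1).
Since 3 matches the lower bound, it is optimal.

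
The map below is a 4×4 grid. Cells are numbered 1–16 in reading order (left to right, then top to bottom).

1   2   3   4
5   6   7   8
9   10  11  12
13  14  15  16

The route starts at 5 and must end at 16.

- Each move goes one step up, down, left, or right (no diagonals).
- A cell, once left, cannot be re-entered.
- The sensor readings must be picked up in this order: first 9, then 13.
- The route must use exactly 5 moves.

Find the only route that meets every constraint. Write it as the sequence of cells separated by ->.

The waypoints must appear in the order 9, 13, with no cell reused.
Route from 5: 2× down (reaching 13), 3× right (reaching 16) — 5 moves in all.
Check: order respected (9 at step 1, 13 at step 2); 5 moves as required.

5 -> 9 -> 13 -> 14 -> 15 -> 16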